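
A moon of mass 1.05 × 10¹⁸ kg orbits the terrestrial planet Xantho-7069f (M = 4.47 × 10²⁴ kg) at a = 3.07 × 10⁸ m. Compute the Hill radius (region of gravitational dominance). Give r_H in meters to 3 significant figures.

r_H ≈ a (m/3M)^(1/3)
    = (3.07 × 10⁸) × (1.05 × 10¹⁸ / (3 × 4.47 × 10²⁴))^(1/3)
    = 1.31 × 10⁶ m

1.31 × 10⁶ m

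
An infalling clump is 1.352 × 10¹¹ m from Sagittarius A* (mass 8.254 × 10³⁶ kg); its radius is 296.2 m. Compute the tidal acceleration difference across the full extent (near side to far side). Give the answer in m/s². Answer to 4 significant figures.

Δg = 4GMr/d³
   = 4 × (6.674 × 10⁻¹¹) × (8.254 × 10³⁶) × (296.2) / (1.352 × 10¹¹)³
   = 2.641 × 10⁻⁴ m/s²

2.641 × 10⁻⁴ m/s²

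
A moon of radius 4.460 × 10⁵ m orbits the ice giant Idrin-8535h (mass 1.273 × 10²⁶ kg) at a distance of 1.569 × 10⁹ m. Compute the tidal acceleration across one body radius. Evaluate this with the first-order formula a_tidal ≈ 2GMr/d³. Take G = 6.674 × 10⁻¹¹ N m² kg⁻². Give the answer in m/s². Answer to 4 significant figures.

a_tidal = 2GMr/d³
        = 2 × (6.674 × 10⁻¹¹) × (1.273 × 10²⁶) × (4.460 × 10⁵) / (1.569 × 10⁹)³
        = 1.962 × 10⁻⁶ m/s²

1.962 × 10⁻⁶ m/s²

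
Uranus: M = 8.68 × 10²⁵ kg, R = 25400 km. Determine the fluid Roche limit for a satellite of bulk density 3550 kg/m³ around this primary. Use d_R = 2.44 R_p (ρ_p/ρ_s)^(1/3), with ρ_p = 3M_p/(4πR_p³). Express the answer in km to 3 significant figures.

ρ_p = 3M_p/(4πR_p³) = 3 × (8.68 × 10²⁵) / (4π × (2.54 × 10⁷ m)³) = 1260 kg/m³
d_R = 2.44 × 25400 km × (1260/3550)^(1/3)
    = 43900 km

43900 km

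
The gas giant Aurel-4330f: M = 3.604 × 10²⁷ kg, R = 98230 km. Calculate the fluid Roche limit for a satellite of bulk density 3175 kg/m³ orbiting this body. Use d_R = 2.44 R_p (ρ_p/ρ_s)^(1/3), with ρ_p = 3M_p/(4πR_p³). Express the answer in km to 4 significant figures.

ρ_p = 3M_p/(4πR_p³) = 3 × (3.604 × 10²⁷) / (4π × (9.823 × 10⁷ m)³) = 907.7 kg/m³
d_R = 2.44 × 98230 km × (907.7/3175)^(1/3)
    = 1.579 × 10⁵ km

1.579 × 10⁵ km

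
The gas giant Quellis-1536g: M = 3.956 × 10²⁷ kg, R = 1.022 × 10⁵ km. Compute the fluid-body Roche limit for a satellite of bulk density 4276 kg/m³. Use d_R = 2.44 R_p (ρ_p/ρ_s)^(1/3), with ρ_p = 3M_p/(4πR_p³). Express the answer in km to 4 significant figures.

ρ_p = 3M_p/(4πR_p³) = 3 × (3.956 × 10²⁷) / (4π × (1.022 × 10⁸ m)³) = 884.7 kg/m³
d_R = 2.44 × 1.022 × 10⁵ km × (884.7/4276)^(1/3)
    = 1.475 × 10⁵ km

1.475 × 10⁵ km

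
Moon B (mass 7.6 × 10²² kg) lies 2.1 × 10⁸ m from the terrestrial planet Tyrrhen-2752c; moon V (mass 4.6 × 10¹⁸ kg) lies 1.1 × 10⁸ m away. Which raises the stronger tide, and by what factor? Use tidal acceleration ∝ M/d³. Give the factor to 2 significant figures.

Moon B, by a factor of ≈ 2400

The tide-raising term goes as M/d³ (the gradient of a 1/d² field).
Moon B: (7.6 × 10²²) / (2.1 × 10⁸)³ = 8.206 × 10⁻³
Moon V: (4.6 × 10¹⁸) / (1.1 × 10⁸)³ = 3.456 × 10⁻⁶
Ratio (larger/smaller) = 2400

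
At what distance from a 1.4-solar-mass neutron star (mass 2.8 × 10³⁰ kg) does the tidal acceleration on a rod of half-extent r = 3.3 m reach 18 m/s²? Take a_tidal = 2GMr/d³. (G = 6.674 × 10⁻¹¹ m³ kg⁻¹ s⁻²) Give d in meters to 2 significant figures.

4.1 × 10⁶ m

2GMr/d³ = a_tidal  ⇒  d = (2GMr / a_tidal)^(1/3)
d = (2 × 6.674×10⁻¹¹ × (2.8 × 10³⁰) × (3.3) / (18))^(1/3)
  = 4.1 × 10⁶ m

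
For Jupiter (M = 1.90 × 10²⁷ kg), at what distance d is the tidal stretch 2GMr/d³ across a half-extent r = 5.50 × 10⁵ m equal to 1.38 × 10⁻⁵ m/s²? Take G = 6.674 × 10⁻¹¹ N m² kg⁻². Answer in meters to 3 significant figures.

2.16 × 10⁹ m

2GMr/d³ = a_tidal  ⇒  d = (2GMr / a_tidal)^(1/3)
d = (2 × 6.674×10⁻¹¹ × (1.90 × 10²⁷) × (5.50 × 10⁵) / (1.38 × 10⁻⁵))^(1/3)
  = 2.16 × 10⁹ m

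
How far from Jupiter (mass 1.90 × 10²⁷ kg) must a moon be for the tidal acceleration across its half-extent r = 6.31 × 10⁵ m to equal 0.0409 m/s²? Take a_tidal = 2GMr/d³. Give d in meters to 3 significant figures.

1.58 × 10⁸ m

2GMr/d³ = a_tidal  ⇒  d = (2GMr / a_tidal)^(1/3)
d = (2 × 6.674×10⁻¹¹ × (1.90 × 10²⁷) × (6.31 × 10⁵) / (0.0409))^(1/3)
  = 1.58 × 10⁸ m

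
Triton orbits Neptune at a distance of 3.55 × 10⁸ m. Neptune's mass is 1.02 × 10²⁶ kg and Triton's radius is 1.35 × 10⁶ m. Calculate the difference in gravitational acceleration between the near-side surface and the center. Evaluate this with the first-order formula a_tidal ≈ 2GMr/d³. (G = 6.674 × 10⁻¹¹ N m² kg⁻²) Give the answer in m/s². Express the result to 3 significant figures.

4.11 × 10⁻⁴ m/s²

Δa = 2GMr/d³
   = 2 × (6.674 × 10⁻¹¹) × (1.02 × 10²⁶) × (1.35 × 10⁶) / (3.55 × 10⁸)³
   = 4.11 × 10⁻⁴ m/s²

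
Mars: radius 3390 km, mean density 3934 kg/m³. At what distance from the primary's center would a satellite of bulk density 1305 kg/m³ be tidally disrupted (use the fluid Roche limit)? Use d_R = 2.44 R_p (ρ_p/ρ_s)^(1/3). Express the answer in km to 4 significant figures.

11950 km

d_R = 2.44 × 3390 km × (3934/1305)^(1/3)
    = 11950 km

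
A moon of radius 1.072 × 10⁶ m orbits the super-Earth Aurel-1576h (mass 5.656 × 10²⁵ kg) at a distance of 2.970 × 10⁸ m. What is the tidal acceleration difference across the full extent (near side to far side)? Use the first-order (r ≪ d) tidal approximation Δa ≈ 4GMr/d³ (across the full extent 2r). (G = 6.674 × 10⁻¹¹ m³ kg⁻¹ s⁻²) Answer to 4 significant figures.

6.178 × 10⁻⁴ m/s²

a_tidal = 4GMr/d³
        = 4 × (6.674 × 10⁻¹¹) × (5.656 × 10²⁵) × (1.072 × 10⁶) / (2.970 × 10⁸)³
        = 6.178 × 10⁻⁴ m/s²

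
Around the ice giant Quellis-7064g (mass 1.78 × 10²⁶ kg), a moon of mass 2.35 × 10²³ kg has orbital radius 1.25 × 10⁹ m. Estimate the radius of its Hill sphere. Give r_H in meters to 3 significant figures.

9.51 × 10⁷ m

r_H ≈ a (m/3M)^(1/3)
    = (1.25 × 10⁹) × (2.35 × 10²³ / (3 × 1.78 × 10²⁶))^(1/3)
    = 9.51 × 10⁷ m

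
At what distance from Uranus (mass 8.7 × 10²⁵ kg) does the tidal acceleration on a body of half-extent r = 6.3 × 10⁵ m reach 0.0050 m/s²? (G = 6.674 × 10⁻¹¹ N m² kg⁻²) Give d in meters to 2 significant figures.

1.1 × 10⁸ m

2GMr/d³ = a_tidal  ⇒  d = (2GMr / a_tidal)^(1/3)
d = (2 × 6.674×10⁻¹¹ × (8.7 × 10²⁵) × (6.3 × 10⁵) / (0.0050))^(1/3)
  = 1.1 × 10⁸ m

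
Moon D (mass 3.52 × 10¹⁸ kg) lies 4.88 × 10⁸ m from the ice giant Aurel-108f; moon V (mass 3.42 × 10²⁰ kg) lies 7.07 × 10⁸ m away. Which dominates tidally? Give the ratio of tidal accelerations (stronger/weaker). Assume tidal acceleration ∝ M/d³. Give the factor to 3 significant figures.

Tidal acceleration ∝ M/d³, so compare M/d³ for each.
Moon D: (3.52 × 10¹⁸) / (4.88 × 10⁸)³ = 3.029 × 10⁻⁸
Moon V: (3.42 × 10²⁰) / (7.07 × 10⁸)³ = 9.678 × 10⁻⁷
Ratio (larger/smaller) = 32.0

Moon V, by a factor of ≈ 32.0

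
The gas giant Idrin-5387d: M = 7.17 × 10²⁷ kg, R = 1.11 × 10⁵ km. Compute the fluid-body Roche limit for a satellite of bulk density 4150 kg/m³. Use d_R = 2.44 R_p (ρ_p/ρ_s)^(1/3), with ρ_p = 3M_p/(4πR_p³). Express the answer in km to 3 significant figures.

1.82 × 10⁵ km

ρ_p = 3M_p/(4πR_p³) = 3 × (7.17 × 10²⁷) / (4π × (1.11 × 10⁸ m)³) = 1250 kg/m³
d_R = 2.44 × 1.11 × 10⁵ km × (1250/4150)^(1/3)
    = 1.82 × 10⁵ km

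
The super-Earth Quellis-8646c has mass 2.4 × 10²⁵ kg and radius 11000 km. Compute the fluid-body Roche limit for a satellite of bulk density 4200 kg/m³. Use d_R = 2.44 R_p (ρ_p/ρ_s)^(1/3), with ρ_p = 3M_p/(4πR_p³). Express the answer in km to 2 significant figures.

27000 km

ρ_p = 3M_p/(4πR_p³) = 3 × (2.4 × 10²⁵) / (4π × (1.1 × 10⁷ m)³) = 4300 kg/m³
d_R = 2.44 × 11000 km × (4300/4200)^(1/3)
    = 27000 km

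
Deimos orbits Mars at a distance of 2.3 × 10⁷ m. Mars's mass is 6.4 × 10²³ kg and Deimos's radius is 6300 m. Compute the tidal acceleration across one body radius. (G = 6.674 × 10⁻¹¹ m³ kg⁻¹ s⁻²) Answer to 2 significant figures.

4.4 × 10⁻⁵ m/s²

a_tidal = 2GMr/d³
        = 2 × (6.674 × 10⁻¹¹) × (6.4 × 10²³) × (6300) / (2.3 × 10⁷)³
        = 4.4 × 10⁻⁵ m/s²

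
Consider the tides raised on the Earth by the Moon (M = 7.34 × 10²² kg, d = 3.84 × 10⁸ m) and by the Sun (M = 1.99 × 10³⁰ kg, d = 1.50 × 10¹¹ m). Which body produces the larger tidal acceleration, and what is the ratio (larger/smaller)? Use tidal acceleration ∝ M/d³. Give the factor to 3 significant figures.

Tidal stretch scales as M/d³; compute that for each body.
The Moon: (7.34 × 10²²) / (3.84 × 10⁸)³ = 1.296 × 10⁻³
The Sun: (1.99 × 10³⁰) / (1.50 × 10¹¹)³ = 5.896 × 10⁻⁴
Ratio (larger/smaller) = 2.20

The Moon, by a factor of ≈ 2.20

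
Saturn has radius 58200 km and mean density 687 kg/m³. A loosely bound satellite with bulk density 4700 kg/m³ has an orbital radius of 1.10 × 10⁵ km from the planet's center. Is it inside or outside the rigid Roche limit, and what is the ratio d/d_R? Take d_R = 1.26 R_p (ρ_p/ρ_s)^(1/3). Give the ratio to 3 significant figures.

d_R = 1.26 × (58200 km) × (687/4700)^(1/3) = 38630 km
d/d_R = (1.10 × 10⁵) / (38630) = 2.85
Since d/d_R > 1, the body is outside the Roche limit.

outside; d/d_R ≈ 2.85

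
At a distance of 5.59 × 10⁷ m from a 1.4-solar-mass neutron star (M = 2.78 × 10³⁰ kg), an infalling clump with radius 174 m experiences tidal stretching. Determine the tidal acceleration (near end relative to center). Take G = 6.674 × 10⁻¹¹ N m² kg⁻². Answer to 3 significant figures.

a_tidal = 2GMr/d³
        = 2 × (6.674 × 10⁻¹¹) × (2.78 × 10³⁰) × (174) / (5.59 × 10⁷)³
        = 3.70 × 10⁻¹ m/s²

3.70 × 10⁻¹ m/s²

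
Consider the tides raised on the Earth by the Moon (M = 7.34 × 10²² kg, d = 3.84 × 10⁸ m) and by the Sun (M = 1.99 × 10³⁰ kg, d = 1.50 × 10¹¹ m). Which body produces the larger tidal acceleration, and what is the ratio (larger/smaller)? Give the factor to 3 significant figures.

The Moon, by a factor of ≈ 2.20

The tide-raising term goes as M/d³ (the gradient of a 1/d² field).
The Moon: (7.34 × 10²²) / (3.84 × 10⁸)³ = 1.296 × 10⁻³
The Sun: (1.99 × 10³⁰) / (1.50 × 10¹¹)³ = 5.896 × 10⁻⁴
Ratio (larger/smaller) = 2.20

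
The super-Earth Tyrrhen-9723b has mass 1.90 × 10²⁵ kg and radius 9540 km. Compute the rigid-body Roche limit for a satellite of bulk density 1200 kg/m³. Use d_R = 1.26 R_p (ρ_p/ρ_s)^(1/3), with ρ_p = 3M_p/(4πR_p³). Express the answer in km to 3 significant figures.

19600 km

ρ_p = 3M_p/(4πR_p³) = 3 × (1.90 × 10²⁵) / (4π × (9.54 × 10⁶ m)³) = 5220 kg/m³
d_R = 1.26 × 9540 km × (5220/1200)^(1/3)
    = 19600 km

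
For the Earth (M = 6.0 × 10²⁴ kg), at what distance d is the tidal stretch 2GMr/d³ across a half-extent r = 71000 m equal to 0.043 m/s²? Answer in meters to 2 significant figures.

1.1 × 10⁷ m

2GMr/d³ = a_tidal  ⇒  d = (2GMr / a_tidal)^(1/3)
d = (2 × 6.674×10⁻¹¹ × (6.0 × 10²⁴) × (71000) / (0.043))^(1/3)
  = 1.1 × 10⁷ m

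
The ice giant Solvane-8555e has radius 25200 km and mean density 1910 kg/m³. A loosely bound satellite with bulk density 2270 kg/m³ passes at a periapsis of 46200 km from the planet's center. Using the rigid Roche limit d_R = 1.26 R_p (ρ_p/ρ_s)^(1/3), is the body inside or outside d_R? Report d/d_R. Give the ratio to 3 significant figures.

outside; d/d_R ≈ 1.54

d_R = 1.26 × (25200 km) × (1910/2270)^(1/3) = 29980 km
d/d_R = (46200) / (29980) = 1.54
Since d/d_R > 1, the body is outside the Roche limit.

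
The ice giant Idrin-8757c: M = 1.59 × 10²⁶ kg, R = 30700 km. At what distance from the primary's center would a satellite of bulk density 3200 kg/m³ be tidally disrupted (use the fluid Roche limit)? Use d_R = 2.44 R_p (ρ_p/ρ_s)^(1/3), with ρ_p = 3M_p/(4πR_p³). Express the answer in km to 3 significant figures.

ρ_p = 3M_p/(4πR_p³) = 3 × (1.59 × 10²⁶) / (4π × (3.07 × 10⁷ m)³) = 1310 kg/m³
d_R = 2.44 × 30700 km × (1310/3200)^(1/3)
    = 55600 km

55600 km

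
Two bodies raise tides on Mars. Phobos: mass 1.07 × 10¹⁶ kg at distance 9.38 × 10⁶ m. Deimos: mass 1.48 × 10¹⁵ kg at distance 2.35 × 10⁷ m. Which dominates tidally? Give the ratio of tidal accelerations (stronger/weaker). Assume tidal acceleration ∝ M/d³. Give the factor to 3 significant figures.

Compare M/d³ for the two perturbers:
Phobos: (1.07 × 10¹⁶) / (9.38 × 10⁶)³ = 1.297 × 10⁻⁵
Deimos: (1.48 × 10¹⁵) / (2.35 × 10⁷)³ = 1.140 × 10⁻⁷
Ratio (larger/smaller) = 114

Phobos, by a factor of ≈ 114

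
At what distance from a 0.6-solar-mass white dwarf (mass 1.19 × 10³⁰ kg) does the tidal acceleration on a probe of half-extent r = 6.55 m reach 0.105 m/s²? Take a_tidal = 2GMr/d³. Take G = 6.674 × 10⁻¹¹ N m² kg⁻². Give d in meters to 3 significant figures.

2GMr/d³ = a_tidal  ⇒  d = (2GMr / a_tidal)^(1/3)
d = (2 × 6.674×10⁻¹¹ × (1.19 × 10³⁰) × (6.55) / (0.105))^(1/3)
  = 2.15 × 10⁷ m

2.15 × 10⁷ m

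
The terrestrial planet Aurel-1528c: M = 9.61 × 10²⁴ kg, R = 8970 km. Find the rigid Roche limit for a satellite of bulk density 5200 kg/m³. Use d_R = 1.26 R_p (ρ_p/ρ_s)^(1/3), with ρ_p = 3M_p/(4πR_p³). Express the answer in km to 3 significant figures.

ρ_p = 3M_p/(4πR_p³) = 3 × (9.61 × 10²⁴) / (4π × (8.97 × 10⁶ m)³) = 3180 kg/m³
d_R = 1.26 × 8970 km × (3180/5200)^(1/3)
    = 9590 km

9590 km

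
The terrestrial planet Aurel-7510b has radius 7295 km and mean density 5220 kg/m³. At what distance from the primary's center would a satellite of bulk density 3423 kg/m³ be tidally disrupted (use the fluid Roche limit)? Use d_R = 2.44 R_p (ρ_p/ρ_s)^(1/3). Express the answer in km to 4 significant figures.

d_R = 2.44 × 7295 km × (5220/3423)^(1/3)
    = 20490 km

20490 km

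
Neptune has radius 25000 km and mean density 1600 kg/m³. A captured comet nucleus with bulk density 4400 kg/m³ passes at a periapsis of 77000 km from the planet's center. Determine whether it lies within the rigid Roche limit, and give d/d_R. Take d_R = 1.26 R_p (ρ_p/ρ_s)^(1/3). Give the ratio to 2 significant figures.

d_R = 1.26 × (25000 km) × (1600/4400)^(1/3) = 22480 km
d/d_R = (77000) / (22480) = 3.4
Since d/d_R > 1, the body is outside the Roche limit.

outside; d/d_R ≈ 3.4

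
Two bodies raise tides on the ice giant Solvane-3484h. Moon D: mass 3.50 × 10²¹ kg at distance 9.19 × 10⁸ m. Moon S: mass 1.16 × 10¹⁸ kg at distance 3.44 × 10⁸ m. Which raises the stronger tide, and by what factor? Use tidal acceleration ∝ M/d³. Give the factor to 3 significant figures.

Moon D, by a factor of ≈ 158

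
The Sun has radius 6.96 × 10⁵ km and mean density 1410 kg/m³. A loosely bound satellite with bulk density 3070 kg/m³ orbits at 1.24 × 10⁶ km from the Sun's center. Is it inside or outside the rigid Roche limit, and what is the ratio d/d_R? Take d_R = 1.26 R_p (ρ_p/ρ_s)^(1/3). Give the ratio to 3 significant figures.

d_R = 1.26 × (6.96 × 10⁵ km) × (1410/3070)^(1/3) = 6.766 × 10⁵ km
d/d_R = (1.24 × 10⁶) / (6.766 × 10⁵) = 1.83
Since d/d_R > 1, the body is outside the Roche limit.

outside; d/d_R ≈ 1.83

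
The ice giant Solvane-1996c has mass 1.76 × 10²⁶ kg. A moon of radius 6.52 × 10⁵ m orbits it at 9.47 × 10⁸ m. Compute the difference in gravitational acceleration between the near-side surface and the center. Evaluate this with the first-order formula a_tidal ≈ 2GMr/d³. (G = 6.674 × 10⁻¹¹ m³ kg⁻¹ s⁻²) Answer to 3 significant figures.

1.80 × 10⁻⁵ m/s²

Δa = 2GMr/d³
   = 2 × (6.674 × 10⁻¹¹) × (1.76 × 10²⁶) × (6.52 × 10⁵) / (9.47 × 10⁸)³
   = 1.80 × 10⁻⁵ m/s²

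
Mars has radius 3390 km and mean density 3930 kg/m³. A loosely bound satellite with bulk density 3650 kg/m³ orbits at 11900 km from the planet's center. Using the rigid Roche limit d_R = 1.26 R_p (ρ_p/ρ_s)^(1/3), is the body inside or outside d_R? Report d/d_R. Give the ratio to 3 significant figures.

d_R = 1.26 × (3390 km) × (3930/3650)^(1/3) = 4378 km
d/d_R = (11900) / (4378) = 2.72
Since d/d_R > 1, the body is outside the Roche limit.

outside; d/d_R ≈ 2.72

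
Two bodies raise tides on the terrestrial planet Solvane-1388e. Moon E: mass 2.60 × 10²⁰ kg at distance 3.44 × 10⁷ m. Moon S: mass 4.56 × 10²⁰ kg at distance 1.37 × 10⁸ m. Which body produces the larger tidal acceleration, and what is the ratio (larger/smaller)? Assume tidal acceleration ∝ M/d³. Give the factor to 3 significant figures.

The tide-raising term goes as M/d³ (the gradient of a 1/d² field).
Moon E: (2.60 × 10²⁰) / (3.44 × 10⁷)³ = 6.387 × 10⁻³
Moon S: (4.56 × 10²⁰) / (1.37 × 10⁸)³ = 1.773 × 10⁻⁴
Ratio (larger/smaller) = 36.0

Moon E, by a factor of ≈ 36.0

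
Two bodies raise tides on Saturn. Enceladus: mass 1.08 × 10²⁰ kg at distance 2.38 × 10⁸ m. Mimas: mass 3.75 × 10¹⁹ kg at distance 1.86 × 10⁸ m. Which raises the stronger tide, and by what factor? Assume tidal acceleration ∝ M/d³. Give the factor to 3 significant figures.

The tide-raising term goes as M/d³ (the gradient of a 1/d² field).
Enceladus: (1.08 × 10²⁰) / (2.38 × 10⁸)³ = 8.011 × 10⁻⁶
Mimas: (3.75 × 10¹⁹) / (1.86 × 10⁸)³ = 5.828 × 10⁻⁶
Ratio (larger/smaller) = 1.37

Enceladus, by a factor of ≈ 1.37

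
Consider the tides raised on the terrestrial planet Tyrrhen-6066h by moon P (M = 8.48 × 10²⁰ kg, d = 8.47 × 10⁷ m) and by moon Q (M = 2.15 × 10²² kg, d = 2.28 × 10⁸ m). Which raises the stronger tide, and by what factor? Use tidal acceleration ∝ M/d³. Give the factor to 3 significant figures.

Tidal stretch scales as M/d³; compute that for each body.
Moon P: (8.48 × 10²⁰) / (8.47 × 10⁷)³ = 1.396 × 10⁻³
Moon Q: (2.15 × 10²²) / (2.28 × 10⁸)³ = 1.814 × 10⁻³
Ratio (larger/smaller) = 1.30

Moon Q, by a factor of ≈ 1.30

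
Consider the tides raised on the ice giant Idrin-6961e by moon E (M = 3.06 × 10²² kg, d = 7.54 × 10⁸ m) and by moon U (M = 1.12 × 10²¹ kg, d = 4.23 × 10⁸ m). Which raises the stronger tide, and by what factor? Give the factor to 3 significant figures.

The tide-raising term goes as M/d³ (the gradient of a 1/d² field).
Moon E: (3.06 × 10²²) / (7.54 × 10⁸)³ = 7.139 × 10⁻⁵
Moon U: (1.12 × 10²¹) / (4.23 × 10⁸)³ = 1.480 × 10⁻⁵
Ratio (larger/smaller) = 4.82

Moon E, by a factor of ≈ 4.82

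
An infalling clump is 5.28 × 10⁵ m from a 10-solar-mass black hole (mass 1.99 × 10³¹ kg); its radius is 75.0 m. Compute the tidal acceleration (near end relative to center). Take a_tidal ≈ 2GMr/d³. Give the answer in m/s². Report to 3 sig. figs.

Differencing GM/(d−r)² and GM/d² to first order in r/d gives 2GMr/d³.
a_tidal = 2GMr/d³
        = 2 × (6.674 × 10⁻¹¹) × (1.99 × 10³¹) × (75.0) / (5.28 × 10⁵)³
        = 1.35 × 10⁶ m/s²

1.35 × 10⁶ m/s²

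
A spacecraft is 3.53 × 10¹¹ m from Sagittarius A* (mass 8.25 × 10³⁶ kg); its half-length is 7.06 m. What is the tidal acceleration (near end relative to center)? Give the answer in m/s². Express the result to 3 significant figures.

1.77 × 10⁻⁷ m/s²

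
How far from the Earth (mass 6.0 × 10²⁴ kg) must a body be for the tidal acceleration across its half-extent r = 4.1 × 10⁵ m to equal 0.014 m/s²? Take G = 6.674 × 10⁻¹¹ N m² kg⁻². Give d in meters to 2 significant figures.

2.9 × 10⁷ m

2GMr/d³ = a_tidal  ⇒  d = (2GMr / a_tidal)^(1/3)
d = (2 × 6.674×10⁻¹¹ × (6.0 × 10²⁴) × (4.1 × 10⁵) / (0.014))^(1/3)
  = 2.9 × 10⁷ m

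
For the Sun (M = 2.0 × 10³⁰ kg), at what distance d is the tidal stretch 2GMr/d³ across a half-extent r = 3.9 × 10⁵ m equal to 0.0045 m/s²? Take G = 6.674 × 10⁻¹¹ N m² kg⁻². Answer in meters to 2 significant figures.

2.8 × 10⁹ m

2GMr/d³ = a_tidal  ⇒  d = (2GMr / a_tidal)^(1/3)
d = (2 × 6.674×10⁻¹¹ × (2.0 × 10³⁰) × (3.9 × 10⁵) / (0.0045))^(1/3)
  = 2.8 × 10⁹ m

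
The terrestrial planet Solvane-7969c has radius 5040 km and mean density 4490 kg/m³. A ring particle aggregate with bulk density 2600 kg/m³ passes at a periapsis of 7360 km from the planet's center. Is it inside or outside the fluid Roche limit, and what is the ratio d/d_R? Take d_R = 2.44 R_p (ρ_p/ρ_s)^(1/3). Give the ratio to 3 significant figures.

inside; d/d_R ≈ 0.499

d_R = 2.44 × (5040 km) × (4490/2600)^(1/3) = 14750 km
d/d_R = (7360) / (14750) = 0.499
Since d/d_R < 1, the body is inside the Roche limit.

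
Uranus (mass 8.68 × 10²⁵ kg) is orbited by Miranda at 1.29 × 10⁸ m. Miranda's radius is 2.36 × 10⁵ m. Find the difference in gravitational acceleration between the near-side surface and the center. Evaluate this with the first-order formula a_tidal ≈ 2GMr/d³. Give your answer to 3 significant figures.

a_tidal = 2GMr/d³
        = 2 × (6.674 × 10⁻¹¹) × (8.68 × 10²⁵) × (2.36 × 10⁵) / (1.29 × 10⁸)³
        = 1.27 × 10⁻³ m/s²

1.27 × 10⁻³ m/s²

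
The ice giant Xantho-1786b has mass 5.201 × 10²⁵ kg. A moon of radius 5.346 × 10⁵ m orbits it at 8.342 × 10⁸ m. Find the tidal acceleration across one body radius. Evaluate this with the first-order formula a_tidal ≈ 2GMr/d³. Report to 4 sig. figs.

6.393 × 10⁻⁶ m/s²

Differencing GM/(d−r)² and GM/d² to first order in r/d gives 2GMr/d³.
a_tidal = 2GMr/d³
        = 2 × (6.674 × 10⁻¹¹) × (5.201 × 10²⁵) × (5.346 × 10⁵) / (8.342 × 10⁸)³
        = 6.393 × 10⁻⁶ m/s²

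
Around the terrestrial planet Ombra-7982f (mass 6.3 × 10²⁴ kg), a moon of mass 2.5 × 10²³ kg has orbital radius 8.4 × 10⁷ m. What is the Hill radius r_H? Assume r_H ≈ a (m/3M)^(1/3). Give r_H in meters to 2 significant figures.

r_H ≈ a (m/3M)^(1/3)
    = (8.4 × 10⁷) × (2.5 × 10²³ / (3 × 6.3 × 10²⁴))^(1/3)
    = 2.0 × 10⁷ m

2.0 × 10⁷ m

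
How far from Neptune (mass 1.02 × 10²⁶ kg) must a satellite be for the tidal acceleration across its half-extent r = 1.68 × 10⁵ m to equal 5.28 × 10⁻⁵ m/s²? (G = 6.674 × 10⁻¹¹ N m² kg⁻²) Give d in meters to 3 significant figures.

3.51 × 10⁸ m

2GMr/d³ = a_tidal  ⇒  d = (2GMr / a_tidal)^(1/3)
d = (2 × 6.674×10⁻¹¹ × (1.02 × 10²⁶) × (1.68 × 10⁵) / (5.28 × 10⁻⁵))^(1/3)
  = 3.51 × 10⁸ m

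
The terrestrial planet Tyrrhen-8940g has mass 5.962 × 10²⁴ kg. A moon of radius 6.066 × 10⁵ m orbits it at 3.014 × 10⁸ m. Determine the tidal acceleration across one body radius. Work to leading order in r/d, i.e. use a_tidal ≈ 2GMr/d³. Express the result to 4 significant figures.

1.763 × 10⁻⁵ m/s²

Δa = 2GMr/d³
   = 2 × (6.674 × 10⁻¹¹) × (5.962 × 10²⁴) × (6.066 × 10⁵) / (3.014 × 10⁸)³
   = 1.763 × 10⁻⁵ m/s²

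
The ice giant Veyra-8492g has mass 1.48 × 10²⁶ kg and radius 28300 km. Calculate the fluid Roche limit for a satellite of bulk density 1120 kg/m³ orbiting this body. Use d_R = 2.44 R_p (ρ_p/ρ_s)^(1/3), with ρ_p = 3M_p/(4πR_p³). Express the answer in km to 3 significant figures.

ρ_p = 3M_p/(4πR_p³) = 3 × (1.48 × 10²⁶) / (4π × (2.83 × 10⁷ m)³) = 1560 kg/m³
d_R = 2.44 × 28300 km × (1560/1120)^(1/3)
    = 77100 km

77100 km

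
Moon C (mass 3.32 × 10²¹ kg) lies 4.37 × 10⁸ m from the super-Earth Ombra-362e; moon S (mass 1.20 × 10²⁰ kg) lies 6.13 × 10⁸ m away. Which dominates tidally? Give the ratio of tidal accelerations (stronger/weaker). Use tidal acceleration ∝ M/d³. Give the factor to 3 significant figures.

Compare M/d³ for the two perturbers:
Moon C: (3.32 × 10²¹) / (4.37 × 10⁸)³ = 3.978 × 10⁻⁵
Moon S: (1.20 × 10²⁰) / (6.13 × 10⁸)³ = 5.210 × 10⁻⁷
Ratio (larger/smaller) = 76.4

Moon C, by a factor of ≈ 76.4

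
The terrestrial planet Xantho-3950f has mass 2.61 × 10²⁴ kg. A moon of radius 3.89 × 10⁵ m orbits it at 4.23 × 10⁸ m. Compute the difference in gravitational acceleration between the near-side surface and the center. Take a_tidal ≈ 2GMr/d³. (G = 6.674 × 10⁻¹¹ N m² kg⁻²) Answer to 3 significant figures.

1.79 × 10⁻⁶ m/s²

The tidal stretch is the gradient of GM/d² times the body's extent r, hence the 1/d³ dependence.
Δa = 2GMr/d³
   = 2 × (6.674 × 10⁻¹¹) × (2.61 × 10²⁴) × (3.89 × 10⁵) / (4.23 × 10⁸)³
   = 1.79 × 10⁻⁶ m/s²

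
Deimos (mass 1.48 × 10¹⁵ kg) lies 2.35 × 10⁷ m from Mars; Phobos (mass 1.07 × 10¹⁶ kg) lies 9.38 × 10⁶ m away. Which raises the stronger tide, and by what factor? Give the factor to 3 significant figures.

Phobos, by a factor of ≈ 114

The tide-raising term goes as M/d³ (the gradient of a 1/d² field).
Deimos: (1.48 × 10¹⁵) / (2.35 × 10⁷)³ = 1.140 × 10⁻⁷
Phobos: (1.07 × 10¹⁶) / (9.38 × 10⁶)³ = 1.297 × 10⁻⁵
Ratio (larger/smaller) = 114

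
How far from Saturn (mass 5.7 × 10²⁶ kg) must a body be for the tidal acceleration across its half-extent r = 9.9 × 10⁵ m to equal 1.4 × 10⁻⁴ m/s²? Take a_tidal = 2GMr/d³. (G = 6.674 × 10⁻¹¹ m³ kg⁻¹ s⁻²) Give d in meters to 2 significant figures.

8.1 × 10⁸ m

2GMr/d³ = a_tidal  ⇒  d = (2GMr / a_tidal)^(1/3)
d = (2 × 6.674×10⁻¹¹ × (5.7 × 10²⁶) × (9.9 × 10⁵) / (1.4 × 10⁻⁴))^(1/3)
  = 8.1 × 10⁸ m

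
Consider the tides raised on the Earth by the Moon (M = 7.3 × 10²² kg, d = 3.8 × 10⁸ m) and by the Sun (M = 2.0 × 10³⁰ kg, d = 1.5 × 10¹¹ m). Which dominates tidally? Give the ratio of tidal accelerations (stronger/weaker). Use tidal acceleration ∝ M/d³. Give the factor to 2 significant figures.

The Moon, by a factor of ≈ 2.2

Compare M/d³ for the two perturbers:
The Moon: (7.3 × 10²²) / (3.8 × 10⁸)³ = 1.330 × 10⁻³
The Sun: (2.0 × 10³⁰) / (1.5 × 10¹¹)³ = 5.926 × 10⁻⁴
Ratio (larger/smaller) = 2.2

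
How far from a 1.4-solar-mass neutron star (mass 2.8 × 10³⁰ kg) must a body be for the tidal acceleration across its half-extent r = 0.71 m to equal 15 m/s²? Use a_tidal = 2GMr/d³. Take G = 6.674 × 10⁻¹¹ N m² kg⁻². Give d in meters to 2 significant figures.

2.6 × 10⁶ m

2GMr/d³ = a_tidal  ⇒  d = (2GMr / a_tidal)^(1/3)
d = (2 × 6.674×10⁻¹¹ × (2.8 × 10³⁰) × (0.71) / (15))^(1/3)
  = 2.6 × 10⁶ m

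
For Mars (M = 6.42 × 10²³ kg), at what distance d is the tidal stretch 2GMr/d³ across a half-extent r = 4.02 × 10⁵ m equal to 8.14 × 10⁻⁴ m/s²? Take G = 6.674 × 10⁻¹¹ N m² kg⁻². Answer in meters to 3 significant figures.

3.48 × 10⁷ m

2GMr/d³ = a_tidal  ⇒  d = (2GMr / a_tidal)^(1/3)
d = (2 × 6.674×10⁻¹¹ × (6.42 × 10²³) × (4.02 × 10⁵) / (8.14 × 10⁻⁴))^(1/3)
  = 3.48 × 10⁷ m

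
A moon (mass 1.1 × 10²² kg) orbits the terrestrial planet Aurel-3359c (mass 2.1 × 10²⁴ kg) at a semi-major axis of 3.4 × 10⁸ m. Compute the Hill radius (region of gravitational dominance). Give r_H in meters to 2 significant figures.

r_H ≈ a (m/3M)^(1/3)
    = (3.4 × 10⁸) × (1.1 × 10²² / (3 × 2.1 × 10²⁴))^(1/3)
    = 4.1 × 10⁷ m

4.1 × 10⁷ m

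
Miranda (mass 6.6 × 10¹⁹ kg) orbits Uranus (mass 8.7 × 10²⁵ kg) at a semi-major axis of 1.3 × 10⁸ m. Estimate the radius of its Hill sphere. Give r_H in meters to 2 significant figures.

r_H ≈ a (m/3M)^(1/3)
    = (1.3 × 10⁸) × (6.6 × 10¹⁹ / (3 × 8.7 × 10²⁵))^(1/3)
    = 8.2 × 10⁵ m

8.2 × 10⁵ m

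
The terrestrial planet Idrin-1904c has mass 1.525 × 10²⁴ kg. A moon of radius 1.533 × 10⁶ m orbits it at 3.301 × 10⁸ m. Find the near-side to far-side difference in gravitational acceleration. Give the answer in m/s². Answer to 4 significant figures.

Δa = 4GMr/d³
   = 4 × (6.674 × 10⁻¹¹) × (1.525 × 10²⁴) × (1.533 × 10⁶) / (3.301 × 10⁸)³
   = 1.735 × 10⁻⁵ m/s²

1.735 × 10⁻⁵ m/s²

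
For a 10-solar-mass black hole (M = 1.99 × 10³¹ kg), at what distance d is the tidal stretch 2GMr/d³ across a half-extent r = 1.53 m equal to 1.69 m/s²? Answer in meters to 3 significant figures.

1.34 × 10⁷ m

2GMr/d³ = a_tidal  ⇒  d = (2GMr / a_tidal)^(1/3)
d = (2 × 6.674×10⁻¹¹ × (1.99 × 10³¹) × (1.53) / (1.69))^(1/3)
  = 1.34 × 10⁷ m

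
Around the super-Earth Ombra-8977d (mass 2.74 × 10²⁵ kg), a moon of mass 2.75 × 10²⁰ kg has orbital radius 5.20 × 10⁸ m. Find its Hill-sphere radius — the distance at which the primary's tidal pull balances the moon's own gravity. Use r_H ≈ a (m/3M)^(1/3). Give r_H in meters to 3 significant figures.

r_H ≈ a (m/3M)^(1/3)
    = (5.20 × 10⁸) × (2.75 × 10²⁰ / (3 × 2.74 × 10²⁵))^(1/3)
    = 7.78 × 10⁶ m

7.78 × 10⁶ m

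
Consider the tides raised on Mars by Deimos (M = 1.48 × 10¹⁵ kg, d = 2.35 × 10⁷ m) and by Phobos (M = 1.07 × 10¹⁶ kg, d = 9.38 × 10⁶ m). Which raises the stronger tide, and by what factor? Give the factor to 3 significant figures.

Tidal stretch scales as M/d³; compute that for each body.
Deimos: (1.48 × 10¹⁵) / (2.35 × 10⁷)³ = 1.140 × 10⁻⁷
Phobos: (1.07 × 10¹⁶) / (9.38 × 10⁶)³ = 1.297 × 10⁻⁵
Ratio (larger/smaller) = 114

Phobos, by a factor of ≈ 114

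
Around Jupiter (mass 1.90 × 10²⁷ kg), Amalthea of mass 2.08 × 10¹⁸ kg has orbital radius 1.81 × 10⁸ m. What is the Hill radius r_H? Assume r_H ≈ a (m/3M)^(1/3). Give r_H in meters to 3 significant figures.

1.29 × 10⁵ m

r_H ≈ a (m/3M)^(1/3)
    = (1.81 × 10⁸) × (2.08 × 10¹⁸ / (3 × 1.90 × 10²⁷))^(1/3)
    = 1.29 × 10⁵ m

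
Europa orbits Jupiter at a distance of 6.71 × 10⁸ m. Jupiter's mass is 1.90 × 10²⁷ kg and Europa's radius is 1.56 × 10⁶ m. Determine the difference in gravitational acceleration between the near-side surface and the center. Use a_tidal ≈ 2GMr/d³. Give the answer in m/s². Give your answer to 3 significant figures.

Since r ≪ d, expand the inverse-square field across one radius to get the leading 2GMr/d³ term.
a_tidal = 2GMr/d³
        = 2 × (6.674 × 10⁻¹¹) × (1.90 × 10²⁷) × (1.56 × 10⁶) / (6.71 × 10⁸)³
        = 1.31 × 10⁻³ m/s²

1.31 × 10⁻³ m/s²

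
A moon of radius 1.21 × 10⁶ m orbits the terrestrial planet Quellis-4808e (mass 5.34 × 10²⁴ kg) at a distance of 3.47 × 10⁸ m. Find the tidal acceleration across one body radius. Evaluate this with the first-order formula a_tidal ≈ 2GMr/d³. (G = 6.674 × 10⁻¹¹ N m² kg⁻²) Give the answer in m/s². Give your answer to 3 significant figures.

2.06 × 10⁻⁵ m/s²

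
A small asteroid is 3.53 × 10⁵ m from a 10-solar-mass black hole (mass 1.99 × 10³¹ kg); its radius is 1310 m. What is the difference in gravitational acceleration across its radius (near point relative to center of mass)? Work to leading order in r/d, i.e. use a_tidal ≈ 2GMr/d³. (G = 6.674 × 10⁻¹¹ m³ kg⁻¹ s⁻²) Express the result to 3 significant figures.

7.91 × 10⁷ m/s²

Differencing GM/(d−r)² and GM/d² to first order in r/d gives 2GMr/d³.
Δg = 2GMr/d³
   = 2 × (6.674 × 10⁻¹¹) × (1.99 × 10³¹) × (1310) / (3.53 × 10⁵)³
   = 7.91 × 10⁷ m/s²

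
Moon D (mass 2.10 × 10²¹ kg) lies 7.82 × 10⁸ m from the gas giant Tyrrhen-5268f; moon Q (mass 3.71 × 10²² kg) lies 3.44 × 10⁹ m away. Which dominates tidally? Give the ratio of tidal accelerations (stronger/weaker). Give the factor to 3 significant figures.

Moon D, by a factor of ≈ 4.82

Compare M/d³ for the two perturbers:
Moon D: (2.10 × 10²¹) / (7.82 × 10⁸)³ = 4.391 × 10⁻⁶
Moon Q: (3.71 × 10²²) / (3.44 × 10⁹)³ = 9.114 × 10⁻⁷
Ratio (larger/smaller) = 4.82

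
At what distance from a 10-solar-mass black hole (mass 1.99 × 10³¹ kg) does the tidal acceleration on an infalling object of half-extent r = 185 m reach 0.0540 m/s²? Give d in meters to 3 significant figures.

2GMr/d³ = a_tidal  ⇒  d = (2GMr / a_tidal)^(1/3)
d = (2 × 6.674×10⁻¹¹ × (1.99 × 10³¹) × (185) / (0.0540))^(1/3)
  = 2.09 × 10⁸ m

2.09 × 10⁸ m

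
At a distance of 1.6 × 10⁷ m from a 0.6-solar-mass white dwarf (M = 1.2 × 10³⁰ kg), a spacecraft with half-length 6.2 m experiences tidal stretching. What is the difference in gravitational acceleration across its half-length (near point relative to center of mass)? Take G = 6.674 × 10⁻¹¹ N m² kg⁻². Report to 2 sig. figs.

2.4 × 10⁻¹ m/s²

a_tidal = 2GMr/d³
        = 2 × (6.674 × 10⁻¹¹) × (1.2 × 10³⁰) × (6.2) / (1.6 × 10⁷)³
        = 2.4 × 10⁻¹ m/s²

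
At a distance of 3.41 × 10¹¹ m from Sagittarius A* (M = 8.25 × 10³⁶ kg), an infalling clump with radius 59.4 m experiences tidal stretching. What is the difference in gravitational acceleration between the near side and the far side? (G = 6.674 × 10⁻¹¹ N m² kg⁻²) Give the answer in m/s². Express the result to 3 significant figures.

Δa = 4GMr/d³
   = 4 × (6.674 × 10⁻¹¹) × (8.25 × 10³⁶) × (59.4) / (3.41 × 10¹¹)³
   = 3.30 × 10⁻⁶ m/s²

3.30 × 10⁻⁶ m/s²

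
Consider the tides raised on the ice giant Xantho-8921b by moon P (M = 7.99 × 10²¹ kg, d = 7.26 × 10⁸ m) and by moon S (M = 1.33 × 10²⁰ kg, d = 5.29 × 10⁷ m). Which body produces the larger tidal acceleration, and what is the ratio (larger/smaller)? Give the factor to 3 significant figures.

Tidal stretch scales as M/d³; compute that for each body.
Moon P: (7.99 × 10²¹) / (7.26 × 10⁸)³ = 2.088 × 10⁻⁵
Moon S: (1.33 × 10²⁰) / (5.29 × 10⁷)³ = 8.984 × 10⁻⁴
Ratio (larger/smaller) = 43.0

Moon S, by a factor of ≈ 43.0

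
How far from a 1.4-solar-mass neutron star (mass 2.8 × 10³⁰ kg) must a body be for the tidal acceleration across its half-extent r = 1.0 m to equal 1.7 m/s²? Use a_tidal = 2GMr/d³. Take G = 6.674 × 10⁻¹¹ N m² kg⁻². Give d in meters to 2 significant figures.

6.0 × 10⁶ m

2GMr/d³ = a_tidal  ⇒  d = (2GMr / a_tidal)^(1/3)
d = (2 × 6.674×10⁻¹¹ × (2.8 × 10³⁰) × (1.0) / (1.7))^(1/3)
  = 6.0 × 10⁶ m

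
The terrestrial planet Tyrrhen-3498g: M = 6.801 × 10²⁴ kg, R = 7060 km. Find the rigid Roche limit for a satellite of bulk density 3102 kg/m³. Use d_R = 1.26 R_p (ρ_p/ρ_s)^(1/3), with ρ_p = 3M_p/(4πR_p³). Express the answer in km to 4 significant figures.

ρ_p = 3M_p/(4πR_p³) = 3 × (6.801 × 10²⁴) / (4π × (7.060 × 10⁶ m)³) = 4614 kg/m³
d_R = 1.26 × 7060 km × (4614/3102)^(1/3)
    = 10150 km

10150 km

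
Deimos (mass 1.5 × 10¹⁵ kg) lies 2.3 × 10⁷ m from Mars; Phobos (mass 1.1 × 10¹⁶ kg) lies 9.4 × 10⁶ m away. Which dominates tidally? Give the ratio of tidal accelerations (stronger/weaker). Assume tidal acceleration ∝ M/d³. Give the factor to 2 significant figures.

Tidal stretch scales as M/d³; compute that for each body.
Deimos: (1.5 × 10¹⁵) / (2.3 × 10⁷)³ = 1.233 × 10⁻⁷
Phobos: (1.1 × 10¹⁶) / (9.4 × 10⁶)³ = 1.324 × 10⁻⁵
Ratio (larger/smaller) = 110

Phobos, by a factor of ≈ 110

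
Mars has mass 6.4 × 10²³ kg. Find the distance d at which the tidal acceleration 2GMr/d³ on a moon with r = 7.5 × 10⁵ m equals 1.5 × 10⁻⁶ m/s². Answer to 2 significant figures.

2GMr/d³ = a_tidal  ⇒  d = (2GMr / a_tidal)^(1/3)
d = (2 × 6.674×10⁻¹¹ × (6.4 × 10²³) × (7.5 × 10⁵) / (1.5 × 10⁻⁶))^(1/3)
  = 3.5 × 10⁸ m

3.5 × 10⁸ m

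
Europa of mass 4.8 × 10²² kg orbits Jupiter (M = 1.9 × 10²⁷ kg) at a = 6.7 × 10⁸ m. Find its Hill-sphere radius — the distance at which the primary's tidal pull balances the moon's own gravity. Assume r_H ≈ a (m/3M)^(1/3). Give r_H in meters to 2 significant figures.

1.4 × 10⁷ m

r_H ≈ a (m/3M)^(1/3)
    = (6.7 × 10⁸) × (4.8 × 10²² / (3 × 1.9 × 10²⁷))^(1/3)
    = 1.4 × 10⁷ m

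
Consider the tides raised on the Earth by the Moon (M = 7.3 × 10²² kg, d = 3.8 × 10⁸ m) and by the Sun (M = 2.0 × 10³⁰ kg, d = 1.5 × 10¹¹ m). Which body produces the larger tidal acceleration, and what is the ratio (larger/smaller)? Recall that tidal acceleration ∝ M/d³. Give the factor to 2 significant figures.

Tidal stretch scales as M/d³; compute that for each body.
The Moon: (7.3 × 10²²) / (3.8 × 10⁸)³ = 1.330 × 10⁻³
The Sun: (2.0 × 10³⁰) / (1.5 × 10¹¹)³ = 5.926 × 10⁻⁴
Ratio (larger/smaller) = 2.2

The Moon, by a factor of ≈ 2.2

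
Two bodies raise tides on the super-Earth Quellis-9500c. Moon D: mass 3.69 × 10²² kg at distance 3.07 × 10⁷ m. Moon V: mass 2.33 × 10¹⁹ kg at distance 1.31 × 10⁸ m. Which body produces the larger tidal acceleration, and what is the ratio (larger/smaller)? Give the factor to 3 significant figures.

Moon D, by a factor of ≈ 1.23 × 10⁵

The tide-raising term goes as M/d³ (the gradient of a 1/d² field).
Moon D: (3.69 × 10²²) / (3.07 × 10⁷)³ = 1.275
Moon V: (2.33 × 10¹⁹) / (1.31 × 10⁸)³ = 1.036 × 10⁻⁵
Ratio (larger/smaller) = 1.23 × 10⁵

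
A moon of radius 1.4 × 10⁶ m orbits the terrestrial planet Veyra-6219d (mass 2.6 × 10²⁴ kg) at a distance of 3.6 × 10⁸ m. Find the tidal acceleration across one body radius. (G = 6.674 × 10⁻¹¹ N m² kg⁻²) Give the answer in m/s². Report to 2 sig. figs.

a_tidal = 2GMr/d³
        = 2 × (6.674 × 10⁻¹¹) × (2.6 × 10²⁴) × (1.4 × 10⁶) / (3.6 × 10⁸)³
        = 1.0 × 10⁻⁵ m/s²

1.0 × 10⁻⁵ m/s²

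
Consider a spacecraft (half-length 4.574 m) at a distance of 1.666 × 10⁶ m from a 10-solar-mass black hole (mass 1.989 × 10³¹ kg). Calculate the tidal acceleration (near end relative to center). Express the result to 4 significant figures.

Δa = 2GMr/d³
   = 2 × (6.674 × 10⁻¹¹) × (1.989 × 10³¹) × (4.574) / (1.666 × 10⁶)³
   = 2.626 × 10³ m/s²

2.626 × 10³ m/s²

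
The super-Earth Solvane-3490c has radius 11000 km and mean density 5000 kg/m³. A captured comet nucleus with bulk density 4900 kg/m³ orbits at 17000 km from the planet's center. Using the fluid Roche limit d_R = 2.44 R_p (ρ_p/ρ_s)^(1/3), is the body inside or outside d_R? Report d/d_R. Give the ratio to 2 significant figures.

inside; d/d_R ≈ 0.63

d_R = 2.44 × (11000 km) × (5000/4900)^(1/3) = 27020 km
d/d_R = (17000) / (27020) = 0.63
Since d/d_R < 1, the body is inside the Roche limit.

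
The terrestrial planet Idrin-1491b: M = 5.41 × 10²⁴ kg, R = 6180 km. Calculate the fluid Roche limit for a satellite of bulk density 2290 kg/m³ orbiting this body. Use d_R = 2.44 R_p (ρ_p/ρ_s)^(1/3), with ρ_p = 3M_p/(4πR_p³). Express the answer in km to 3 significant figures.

ρ_p = 3M_p/(4πR_p³) = 3 × (5.41 × 10²⁴) / (4π × (6.18 × 10⁶ m)³) = 5470 kg/m³
d_R = 2.44 × 6180 km × (5470/2290)^(1/3)
    = 20200 km

20200 km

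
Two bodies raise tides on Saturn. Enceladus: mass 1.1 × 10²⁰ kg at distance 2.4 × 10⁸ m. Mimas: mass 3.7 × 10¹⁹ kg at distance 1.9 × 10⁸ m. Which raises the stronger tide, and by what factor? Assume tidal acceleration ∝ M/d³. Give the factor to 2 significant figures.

Enceladus, by a factor of ≈ 1.5

Compare M/d³ for the two perturbers:
Enceladus: (1.1 × 10²⁰) / (2.4 × 10⁸)³ = 7.957 × 10⁻⁶
Mimas: (3.7 × 10¹⁹) / (1.9 × 10⁸)³ = 5.394 × 10⁻⁶
Ratio (larger/smaller) = 1.5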